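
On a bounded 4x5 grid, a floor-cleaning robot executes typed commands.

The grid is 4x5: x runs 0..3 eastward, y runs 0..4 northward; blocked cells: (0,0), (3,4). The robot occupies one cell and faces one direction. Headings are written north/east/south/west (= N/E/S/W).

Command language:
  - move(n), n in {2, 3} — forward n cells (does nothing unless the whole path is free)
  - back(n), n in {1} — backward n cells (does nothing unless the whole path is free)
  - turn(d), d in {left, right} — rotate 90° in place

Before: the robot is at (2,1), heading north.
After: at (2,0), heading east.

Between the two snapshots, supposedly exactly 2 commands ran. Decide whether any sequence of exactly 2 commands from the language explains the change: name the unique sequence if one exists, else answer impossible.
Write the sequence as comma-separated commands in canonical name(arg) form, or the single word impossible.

back(1), turn(right)

key: order matters: swapping back(1) and turn(right) lands elsewhere
begin: at (2,1), heading north
[1] after back(1): at (2,0), heading north
[2] after turn(right): at (2,0), heading east
no other 2-command option fits: unique.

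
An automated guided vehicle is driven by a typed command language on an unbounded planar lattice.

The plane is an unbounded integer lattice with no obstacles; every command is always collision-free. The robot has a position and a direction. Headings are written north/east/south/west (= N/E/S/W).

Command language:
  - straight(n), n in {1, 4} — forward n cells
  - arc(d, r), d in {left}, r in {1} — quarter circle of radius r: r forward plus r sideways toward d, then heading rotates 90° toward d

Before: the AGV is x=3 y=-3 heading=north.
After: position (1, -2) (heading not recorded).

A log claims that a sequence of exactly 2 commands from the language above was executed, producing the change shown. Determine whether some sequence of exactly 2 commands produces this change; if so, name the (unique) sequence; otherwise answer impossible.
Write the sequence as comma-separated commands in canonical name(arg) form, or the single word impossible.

arc(left, 1), straight(1)

key: running straight(1) before arc(left, 1) would end elsewhere — order is forced
from: x=3 y=-3 heading=north
t=1 arc(left, 1) ⇒ x=2 y=-2 heading=west
t=2 straight(1) ⇒ x=1 y=-2 heading=west
all 9 alternatives checked — unique.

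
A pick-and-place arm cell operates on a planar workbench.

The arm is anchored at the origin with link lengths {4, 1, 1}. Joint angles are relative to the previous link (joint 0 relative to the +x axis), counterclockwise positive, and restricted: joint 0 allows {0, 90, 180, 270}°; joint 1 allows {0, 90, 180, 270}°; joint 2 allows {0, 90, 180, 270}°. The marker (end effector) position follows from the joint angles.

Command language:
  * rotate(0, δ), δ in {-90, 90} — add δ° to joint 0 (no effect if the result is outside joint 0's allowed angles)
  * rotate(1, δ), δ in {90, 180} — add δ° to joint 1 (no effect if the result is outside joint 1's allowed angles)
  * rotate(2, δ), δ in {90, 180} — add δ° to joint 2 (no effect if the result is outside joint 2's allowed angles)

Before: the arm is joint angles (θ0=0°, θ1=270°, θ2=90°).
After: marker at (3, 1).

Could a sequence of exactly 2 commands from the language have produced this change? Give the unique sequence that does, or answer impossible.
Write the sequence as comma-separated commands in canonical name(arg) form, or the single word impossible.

t0: joint angles (θ0=0°, θ1=270°, θ2=90°)
[1] after rotate(1, 90): joint angles (θ0=0°, θ1=0°, θ2=90°)
[2] after rotate(1, 90): joint angles (θ0=0°, θ1=90°, θ2=90°)
no rival 2-sequence matches.

rotate(1, 90), rotate(1, 90)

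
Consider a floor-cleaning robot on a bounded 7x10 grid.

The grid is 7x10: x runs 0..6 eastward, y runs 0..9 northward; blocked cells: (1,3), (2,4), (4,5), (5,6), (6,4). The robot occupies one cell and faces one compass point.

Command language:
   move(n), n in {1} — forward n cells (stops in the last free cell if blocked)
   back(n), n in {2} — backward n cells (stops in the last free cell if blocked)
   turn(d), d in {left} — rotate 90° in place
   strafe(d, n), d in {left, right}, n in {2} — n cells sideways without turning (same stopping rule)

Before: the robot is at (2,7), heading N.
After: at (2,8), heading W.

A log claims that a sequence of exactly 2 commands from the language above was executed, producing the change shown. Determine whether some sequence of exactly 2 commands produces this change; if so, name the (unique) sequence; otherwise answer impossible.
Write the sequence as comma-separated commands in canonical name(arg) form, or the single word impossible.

move(1), turn(left)

key: position moved to (2,8) AND the heading swung to W — translation plus rotation needed
t0: at (2,7), heading N
1. move(1) → at (2,8), heading N
2. turn(left) → at (2,8), heading W
uniquely the one of 25 2-step routes that fits.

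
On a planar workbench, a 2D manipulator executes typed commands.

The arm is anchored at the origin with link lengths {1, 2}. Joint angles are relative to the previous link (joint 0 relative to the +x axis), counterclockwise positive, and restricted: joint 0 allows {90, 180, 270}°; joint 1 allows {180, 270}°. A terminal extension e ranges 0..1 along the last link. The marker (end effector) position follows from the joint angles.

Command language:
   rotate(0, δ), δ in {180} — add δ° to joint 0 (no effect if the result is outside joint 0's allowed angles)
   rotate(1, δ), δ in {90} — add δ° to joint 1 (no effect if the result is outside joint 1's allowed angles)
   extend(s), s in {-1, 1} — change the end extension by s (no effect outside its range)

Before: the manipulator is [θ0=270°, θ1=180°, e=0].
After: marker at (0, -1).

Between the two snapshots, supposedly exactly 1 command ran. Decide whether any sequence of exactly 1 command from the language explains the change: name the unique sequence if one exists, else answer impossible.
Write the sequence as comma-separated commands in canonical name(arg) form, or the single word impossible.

from: [θ0=270°, θ1=180°, e=0]
t=1 rotate(0, 180) ⇒ [θ0=90°, θ1=180°, e=0]
no rival 1-sequence matches.

rotate(0, 180)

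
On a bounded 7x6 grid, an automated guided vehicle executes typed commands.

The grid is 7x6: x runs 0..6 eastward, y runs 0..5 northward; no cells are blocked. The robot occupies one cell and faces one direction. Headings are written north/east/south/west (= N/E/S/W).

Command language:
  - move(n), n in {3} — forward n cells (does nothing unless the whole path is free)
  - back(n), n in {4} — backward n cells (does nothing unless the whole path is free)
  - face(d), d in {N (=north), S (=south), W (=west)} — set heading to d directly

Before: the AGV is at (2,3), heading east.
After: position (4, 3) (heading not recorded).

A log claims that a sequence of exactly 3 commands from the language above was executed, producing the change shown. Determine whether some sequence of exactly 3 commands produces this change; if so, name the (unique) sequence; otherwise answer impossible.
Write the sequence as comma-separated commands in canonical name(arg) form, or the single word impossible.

begin: at (2,3), heading east
[1] after move(3): at (5,3), heading east
[2] after back(4): at (1,3), heading east
[3] after move(3): at (4,3), heading east
all 125 alternatives checked — unique.

move(3), back(4), move(3)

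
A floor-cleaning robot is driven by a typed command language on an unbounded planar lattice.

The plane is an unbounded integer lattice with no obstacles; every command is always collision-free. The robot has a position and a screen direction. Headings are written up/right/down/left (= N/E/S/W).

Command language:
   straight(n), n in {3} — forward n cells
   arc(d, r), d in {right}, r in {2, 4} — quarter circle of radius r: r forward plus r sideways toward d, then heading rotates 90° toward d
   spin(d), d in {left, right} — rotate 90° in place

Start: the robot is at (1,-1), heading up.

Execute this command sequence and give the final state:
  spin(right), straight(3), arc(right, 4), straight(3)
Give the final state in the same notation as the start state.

at (8,-8), heading down

t0: at (1,-1), heading up
1. spin(right) → at (1,-1), heading right
2. straight(3) → at (4,-1), heading right
3. arc(right, 4) → at (8,-5), heading down
4. straight(3) → at (8,-8), heading down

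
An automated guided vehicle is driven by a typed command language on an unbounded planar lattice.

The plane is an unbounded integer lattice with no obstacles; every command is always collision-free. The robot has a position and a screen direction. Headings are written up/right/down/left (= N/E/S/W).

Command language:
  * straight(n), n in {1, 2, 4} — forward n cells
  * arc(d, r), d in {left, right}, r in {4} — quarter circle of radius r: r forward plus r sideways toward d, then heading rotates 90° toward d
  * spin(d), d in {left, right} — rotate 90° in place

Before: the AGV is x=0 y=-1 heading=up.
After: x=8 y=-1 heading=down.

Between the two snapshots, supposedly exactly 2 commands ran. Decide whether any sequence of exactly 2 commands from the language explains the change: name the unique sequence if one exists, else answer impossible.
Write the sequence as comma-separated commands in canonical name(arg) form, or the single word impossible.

arc(right, 4), arc(right, 4)

key: cell and facing (now S) both changed — the 2 commands mix motion and turning
t0: x=0 y=-1 heading=up
t=1 arc(right, 4) ⇒ x=4 y=3 heading=right
t=2 arc(right, 4) ⇒ x=8 y=-1 heading=down
no other 2-command option fits: unique.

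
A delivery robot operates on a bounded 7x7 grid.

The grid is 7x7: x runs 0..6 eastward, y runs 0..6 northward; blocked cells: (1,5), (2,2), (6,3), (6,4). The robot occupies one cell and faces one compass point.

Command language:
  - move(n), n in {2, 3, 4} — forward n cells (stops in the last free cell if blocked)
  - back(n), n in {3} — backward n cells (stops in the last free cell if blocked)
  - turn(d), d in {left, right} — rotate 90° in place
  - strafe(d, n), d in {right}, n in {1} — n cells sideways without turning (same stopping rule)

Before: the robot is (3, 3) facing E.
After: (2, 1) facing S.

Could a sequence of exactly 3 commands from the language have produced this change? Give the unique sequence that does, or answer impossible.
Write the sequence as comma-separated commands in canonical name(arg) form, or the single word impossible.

turn(right), move(2), strafe(right, 1)

key: running strafe(right, 1) before turn(right) would end elsewhere — order is forced
from: (3, 3) facing E
[1] after turn(right): (3, 3) facing S
[2] after move(2): (3, 1) facing S
[3] after strafe(right, 1): (2, 1) facing S
no rival 3-sequence matches.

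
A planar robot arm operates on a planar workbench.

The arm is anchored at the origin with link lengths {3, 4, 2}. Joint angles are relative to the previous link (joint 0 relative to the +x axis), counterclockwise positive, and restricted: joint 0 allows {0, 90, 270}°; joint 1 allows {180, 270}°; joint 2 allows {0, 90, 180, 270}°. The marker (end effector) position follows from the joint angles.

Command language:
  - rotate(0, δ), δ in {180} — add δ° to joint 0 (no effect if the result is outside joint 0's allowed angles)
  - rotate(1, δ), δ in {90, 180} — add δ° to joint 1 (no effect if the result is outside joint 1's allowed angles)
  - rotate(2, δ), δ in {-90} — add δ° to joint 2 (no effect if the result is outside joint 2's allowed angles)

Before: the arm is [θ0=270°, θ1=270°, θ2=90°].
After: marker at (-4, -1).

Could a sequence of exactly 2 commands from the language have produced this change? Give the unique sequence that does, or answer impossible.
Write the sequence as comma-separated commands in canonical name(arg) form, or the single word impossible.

rotate(2, -90), rotate(2, -90)

start: [θ0=270°, θ1=270°, θ2=90°]
t=1 rotate(2, -90) ⇒ [θ0=270°, θ1=270°, θ2=0°]
t=2 rotate(2, -90) ⇒ [θ0=270°, θ1=270°, θ2=270°]
uniquely the one of 16 2-step routes that fits.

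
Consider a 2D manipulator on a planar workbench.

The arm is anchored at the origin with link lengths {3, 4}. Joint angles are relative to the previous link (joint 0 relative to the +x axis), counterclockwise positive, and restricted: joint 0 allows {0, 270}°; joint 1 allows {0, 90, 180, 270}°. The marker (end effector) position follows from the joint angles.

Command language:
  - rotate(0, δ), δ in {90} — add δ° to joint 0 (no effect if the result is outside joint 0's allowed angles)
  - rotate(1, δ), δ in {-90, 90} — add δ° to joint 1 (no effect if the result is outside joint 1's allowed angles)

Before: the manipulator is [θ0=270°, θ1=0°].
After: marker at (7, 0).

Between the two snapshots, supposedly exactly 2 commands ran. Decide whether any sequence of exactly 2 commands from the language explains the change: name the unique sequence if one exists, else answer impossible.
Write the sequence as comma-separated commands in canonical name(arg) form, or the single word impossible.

rotate(0, 90), rotate(0, 90)

from: [θ0=270°, θ1=0°]
[1] after rotate(0, 90): [θ0=0°, θ1=0°]
[2] after rotate(0, 90): [θ0=0°, θ1=0°]
all 9 alternatives checked — unique.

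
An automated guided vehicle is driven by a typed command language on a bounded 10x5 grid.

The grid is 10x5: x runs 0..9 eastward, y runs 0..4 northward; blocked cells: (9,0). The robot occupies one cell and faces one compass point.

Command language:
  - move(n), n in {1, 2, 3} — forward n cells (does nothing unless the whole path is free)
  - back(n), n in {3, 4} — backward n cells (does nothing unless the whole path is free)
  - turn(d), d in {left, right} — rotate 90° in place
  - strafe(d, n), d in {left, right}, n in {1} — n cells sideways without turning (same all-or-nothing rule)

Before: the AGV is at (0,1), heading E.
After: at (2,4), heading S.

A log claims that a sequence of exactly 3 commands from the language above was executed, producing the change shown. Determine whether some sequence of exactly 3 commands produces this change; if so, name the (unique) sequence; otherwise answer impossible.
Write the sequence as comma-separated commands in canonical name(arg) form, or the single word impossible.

key: position moved to (2,4) AND the heading swung to S — translation plus rotation needed
initial: at (0,1), heading E
step 1 (move(2)): at (2,1), heading E
step 2 (turn(right)): at (2,1), heading S
step 3 (back(3)): at (2,4), heading S
uniquely the one of 729 3-step routes that fits.

move(2), turn(right), back(3)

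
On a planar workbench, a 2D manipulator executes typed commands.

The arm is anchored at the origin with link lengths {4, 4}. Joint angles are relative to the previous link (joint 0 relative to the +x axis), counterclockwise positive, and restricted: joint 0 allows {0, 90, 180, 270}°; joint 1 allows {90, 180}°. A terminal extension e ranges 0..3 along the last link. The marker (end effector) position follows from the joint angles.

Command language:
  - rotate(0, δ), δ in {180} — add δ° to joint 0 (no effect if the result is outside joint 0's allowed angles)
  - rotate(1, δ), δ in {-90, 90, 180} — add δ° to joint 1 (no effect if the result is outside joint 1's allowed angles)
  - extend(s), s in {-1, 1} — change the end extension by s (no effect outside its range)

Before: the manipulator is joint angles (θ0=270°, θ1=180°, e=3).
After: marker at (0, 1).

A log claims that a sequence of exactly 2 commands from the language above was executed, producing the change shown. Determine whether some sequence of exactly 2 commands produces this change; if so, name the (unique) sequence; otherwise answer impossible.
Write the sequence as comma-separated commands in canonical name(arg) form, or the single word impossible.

extend(-1), extend(-1)

from: joint angles (θ0=270°, θ1=180°, e=3)
step 1 (extend(-1)): joint angles (θ0=270°, θ1=180°, e=2)
step 2 (extend(-1)): joint angles (θ0=270°, θ1=180°, e=1)
no other 2-command option fits: unique.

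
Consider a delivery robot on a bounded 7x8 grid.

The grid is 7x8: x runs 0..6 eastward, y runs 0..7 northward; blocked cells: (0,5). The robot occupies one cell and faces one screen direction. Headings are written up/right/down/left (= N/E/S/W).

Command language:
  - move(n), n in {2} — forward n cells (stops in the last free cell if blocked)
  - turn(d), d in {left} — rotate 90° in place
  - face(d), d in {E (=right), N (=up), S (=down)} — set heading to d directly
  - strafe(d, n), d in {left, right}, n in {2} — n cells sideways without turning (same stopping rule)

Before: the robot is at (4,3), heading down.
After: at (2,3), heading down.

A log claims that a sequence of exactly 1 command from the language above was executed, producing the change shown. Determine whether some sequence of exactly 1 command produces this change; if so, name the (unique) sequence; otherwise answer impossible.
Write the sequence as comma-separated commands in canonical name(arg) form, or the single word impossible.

strafe(right, 2)

key: heading stays S — the single command does not turn
begin: at (4,3), heading down
[1] after strafe(right, 2): at (2,3), heading down
no rival 1-sequence matches.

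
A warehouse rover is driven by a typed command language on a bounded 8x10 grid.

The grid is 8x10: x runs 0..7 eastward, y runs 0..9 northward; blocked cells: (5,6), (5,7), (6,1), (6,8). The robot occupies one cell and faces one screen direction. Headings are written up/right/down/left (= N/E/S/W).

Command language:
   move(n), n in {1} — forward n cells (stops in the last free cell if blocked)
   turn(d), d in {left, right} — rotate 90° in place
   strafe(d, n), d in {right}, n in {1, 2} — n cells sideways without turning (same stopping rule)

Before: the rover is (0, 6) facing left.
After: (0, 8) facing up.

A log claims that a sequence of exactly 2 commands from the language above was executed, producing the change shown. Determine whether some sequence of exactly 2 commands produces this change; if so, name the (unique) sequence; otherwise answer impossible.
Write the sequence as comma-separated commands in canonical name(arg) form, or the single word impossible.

key: position moved to (0,8) AND the heading swung to N — translation plus rotation needed
t0: (0, 6) facing left
[1] after strafe(right, 2): (0, 8) facing left
[2] after turn(right): (0, 8) facing up
uniquely the one of 25 2-step routes that fits.

strafe(right, 2), turn(right)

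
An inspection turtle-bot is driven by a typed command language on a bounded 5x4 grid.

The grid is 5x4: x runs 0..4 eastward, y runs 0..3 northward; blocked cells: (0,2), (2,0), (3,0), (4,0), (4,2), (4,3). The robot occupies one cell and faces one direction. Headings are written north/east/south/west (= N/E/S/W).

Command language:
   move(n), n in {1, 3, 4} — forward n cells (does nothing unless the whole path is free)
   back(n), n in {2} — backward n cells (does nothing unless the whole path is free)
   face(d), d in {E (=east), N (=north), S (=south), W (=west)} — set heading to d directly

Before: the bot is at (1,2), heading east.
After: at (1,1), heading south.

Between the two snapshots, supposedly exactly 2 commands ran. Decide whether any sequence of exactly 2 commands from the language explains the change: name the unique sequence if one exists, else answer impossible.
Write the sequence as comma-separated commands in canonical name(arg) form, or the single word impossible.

face(S), move(1)

key: position moved to (1,1) AND the heading swung to S — translation plus rotation needed
t0: at (1,2), heading east
1. face(S) → at (1,2), heading south
2. move(1) → at (1,1), heading south
uniquely the one of 64 2-step routes that fits.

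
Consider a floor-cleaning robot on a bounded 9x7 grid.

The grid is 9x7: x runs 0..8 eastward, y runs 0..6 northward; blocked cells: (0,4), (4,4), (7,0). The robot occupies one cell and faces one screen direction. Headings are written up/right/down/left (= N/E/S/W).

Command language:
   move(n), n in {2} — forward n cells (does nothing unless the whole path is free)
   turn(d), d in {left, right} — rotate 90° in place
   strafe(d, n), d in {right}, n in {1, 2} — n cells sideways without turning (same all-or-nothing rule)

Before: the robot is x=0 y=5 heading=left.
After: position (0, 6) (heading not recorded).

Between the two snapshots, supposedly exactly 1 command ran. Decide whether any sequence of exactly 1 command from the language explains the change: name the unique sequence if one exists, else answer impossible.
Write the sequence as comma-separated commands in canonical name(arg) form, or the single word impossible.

initial: x=0 y=5 heading=left
step 1 (strafe(right, 1)): x=0 y=6 heading=left
all 5 alternatives checked — unique.

strafe(right, 1)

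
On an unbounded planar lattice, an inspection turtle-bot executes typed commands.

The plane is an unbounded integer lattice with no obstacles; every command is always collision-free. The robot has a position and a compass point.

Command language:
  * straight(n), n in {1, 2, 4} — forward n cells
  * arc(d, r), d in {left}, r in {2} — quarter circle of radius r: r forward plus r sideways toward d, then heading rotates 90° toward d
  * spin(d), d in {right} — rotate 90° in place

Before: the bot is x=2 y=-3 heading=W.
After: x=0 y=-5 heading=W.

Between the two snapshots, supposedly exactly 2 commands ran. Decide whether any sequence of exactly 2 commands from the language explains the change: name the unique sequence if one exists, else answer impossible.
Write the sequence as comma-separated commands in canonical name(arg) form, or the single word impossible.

arc(left, 2), spin(right)

key: running spin(right) before arc(left, 2) would end elsewhere — order is forced
t0: x=2 y=-3 heading=W
1. arc(left, 2) → x=0 y=-5 heading=S
2. spin(right) → x=0 y=-5 heading=W
no other 2-command option fits: unique.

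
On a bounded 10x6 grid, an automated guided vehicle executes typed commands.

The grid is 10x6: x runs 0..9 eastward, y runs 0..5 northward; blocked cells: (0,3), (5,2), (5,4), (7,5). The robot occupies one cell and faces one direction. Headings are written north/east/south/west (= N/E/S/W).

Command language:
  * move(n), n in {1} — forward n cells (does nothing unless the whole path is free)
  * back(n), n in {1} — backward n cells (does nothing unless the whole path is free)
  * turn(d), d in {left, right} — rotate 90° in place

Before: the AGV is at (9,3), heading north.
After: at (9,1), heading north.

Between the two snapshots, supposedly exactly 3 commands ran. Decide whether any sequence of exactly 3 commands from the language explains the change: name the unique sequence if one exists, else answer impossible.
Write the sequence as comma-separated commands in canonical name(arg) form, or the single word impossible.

impossible

no 3-step route produces this change.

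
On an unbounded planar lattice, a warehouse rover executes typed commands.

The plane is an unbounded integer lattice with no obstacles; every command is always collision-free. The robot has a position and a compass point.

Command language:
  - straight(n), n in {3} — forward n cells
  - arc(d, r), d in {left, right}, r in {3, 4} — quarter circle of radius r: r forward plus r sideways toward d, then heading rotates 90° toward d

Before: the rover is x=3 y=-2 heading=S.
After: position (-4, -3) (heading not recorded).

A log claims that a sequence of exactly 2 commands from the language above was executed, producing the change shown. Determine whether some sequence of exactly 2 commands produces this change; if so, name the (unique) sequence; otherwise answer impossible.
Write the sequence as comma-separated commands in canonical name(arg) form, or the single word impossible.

key: order matters: swapping arc(right, 4) and arc(right, 3) lands elsewhere
from: x=3 y=-2 heading=S
[1] after arc(right, 4): x=-1 y=-6 heading=W
[2] after arc(right, 3): x=-4 y=-3 heading=N
no rival 2-sequence matches.

arc(right, 4), arc(right, 3)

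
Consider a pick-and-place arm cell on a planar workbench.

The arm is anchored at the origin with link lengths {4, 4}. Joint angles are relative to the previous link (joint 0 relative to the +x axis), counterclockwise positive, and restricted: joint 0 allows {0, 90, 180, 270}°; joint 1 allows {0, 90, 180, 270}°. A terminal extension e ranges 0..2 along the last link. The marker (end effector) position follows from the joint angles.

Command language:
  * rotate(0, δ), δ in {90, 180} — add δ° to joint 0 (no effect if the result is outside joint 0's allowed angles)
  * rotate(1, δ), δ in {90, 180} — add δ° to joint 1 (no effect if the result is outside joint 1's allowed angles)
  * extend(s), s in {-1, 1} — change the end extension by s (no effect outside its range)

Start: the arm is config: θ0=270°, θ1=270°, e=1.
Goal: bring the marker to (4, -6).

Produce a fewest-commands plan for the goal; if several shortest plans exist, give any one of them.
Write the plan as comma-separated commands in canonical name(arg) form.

start: config: θ0=270°, θ1=270°, e=1
[1] after rotate(0, 90): config: θ0=0°, θ1=270°, e=1
[2] after extend(1): config: θ0=0°, θ1=270°, e=2
shorter routes all fall short; 2 is best.

rotate(0, 90), extend(1)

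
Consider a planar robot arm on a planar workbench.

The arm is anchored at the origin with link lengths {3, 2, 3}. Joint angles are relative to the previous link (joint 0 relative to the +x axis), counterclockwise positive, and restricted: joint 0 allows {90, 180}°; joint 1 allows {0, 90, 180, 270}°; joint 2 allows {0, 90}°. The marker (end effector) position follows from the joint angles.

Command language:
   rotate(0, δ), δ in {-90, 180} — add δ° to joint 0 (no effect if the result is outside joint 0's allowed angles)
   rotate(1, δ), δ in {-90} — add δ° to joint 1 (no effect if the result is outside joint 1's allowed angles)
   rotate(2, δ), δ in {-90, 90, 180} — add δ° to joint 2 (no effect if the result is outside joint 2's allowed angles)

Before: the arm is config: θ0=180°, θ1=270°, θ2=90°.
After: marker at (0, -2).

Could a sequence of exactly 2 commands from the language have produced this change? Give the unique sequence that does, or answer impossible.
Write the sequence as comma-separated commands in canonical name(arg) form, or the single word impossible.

t0: config: θ0=180°, θ1=270°, θ2=90°
step 1 (rotate(1, -90)): config: θ0=180°, θ1=180°, θ2=90°
step 2 (rotate(1, -90)): config: θ0=180°, θ1=90°, θ2=90°
no rival 2-sequence matches.

rotate(1, -90), rotate(1, -90)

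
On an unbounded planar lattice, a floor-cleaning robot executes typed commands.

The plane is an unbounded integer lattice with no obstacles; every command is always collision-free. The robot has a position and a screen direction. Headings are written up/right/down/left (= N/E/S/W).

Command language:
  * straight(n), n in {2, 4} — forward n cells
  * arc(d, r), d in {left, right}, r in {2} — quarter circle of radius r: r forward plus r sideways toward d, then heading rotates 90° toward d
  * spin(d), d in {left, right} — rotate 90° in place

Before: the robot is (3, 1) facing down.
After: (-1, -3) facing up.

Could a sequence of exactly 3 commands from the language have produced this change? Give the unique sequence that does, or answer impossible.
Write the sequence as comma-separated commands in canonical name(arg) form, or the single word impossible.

straight(4), arc(right, 2), arc(right, 2)

key: cell and facing (now N) both changed — the 3 commands mix motion and turning
begin: (3, 1) facing down
step 1 (straight(4)): (3, -3) facing down
step 2 (arc(right, 2)): (1, -5) facing left
step 3 (arc(right, 2)): (-1, -3) facing up
uniquely the one of 216 3-step routes that fits.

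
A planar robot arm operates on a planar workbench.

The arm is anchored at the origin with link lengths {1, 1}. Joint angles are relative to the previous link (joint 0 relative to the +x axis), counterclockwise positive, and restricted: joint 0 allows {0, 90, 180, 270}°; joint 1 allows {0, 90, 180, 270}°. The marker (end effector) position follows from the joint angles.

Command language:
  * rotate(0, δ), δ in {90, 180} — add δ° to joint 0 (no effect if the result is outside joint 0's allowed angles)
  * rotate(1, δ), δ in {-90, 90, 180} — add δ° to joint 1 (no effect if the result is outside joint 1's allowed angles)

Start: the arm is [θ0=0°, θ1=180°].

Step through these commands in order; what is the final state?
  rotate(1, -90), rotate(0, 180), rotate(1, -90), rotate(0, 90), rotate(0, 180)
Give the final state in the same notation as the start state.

[θ0=90°, θ1=0°]

t0: [θ0=0°, θ1=180°]
t=1 rotate(1, -90) ⇒ [θ0=0°, θ1=90°]
t=2 rotate(0, 180) ⇒ [θ0=180°, θ1=90°]
t=3 rotate(1, -90) ⇒ [θ0=180°, θ1=0°]
t=4 rotate(0, 90) ⇒ [θ0=270°, θ1=0°]
t=5 rotate(0, 180) ⇒ [θ0=90°, θ1=0°]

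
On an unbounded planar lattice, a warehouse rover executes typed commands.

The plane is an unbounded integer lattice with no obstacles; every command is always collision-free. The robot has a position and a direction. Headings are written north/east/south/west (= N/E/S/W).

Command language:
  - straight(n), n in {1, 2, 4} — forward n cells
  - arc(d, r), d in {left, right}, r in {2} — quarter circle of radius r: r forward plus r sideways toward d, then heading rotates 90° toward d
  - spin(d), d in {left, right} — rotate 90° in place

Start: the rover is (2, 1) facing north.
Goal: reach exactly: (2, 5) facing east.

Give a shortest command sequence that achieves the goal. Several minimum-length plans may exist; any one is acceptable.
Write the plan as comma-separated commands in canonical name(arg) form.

initial: (2, 1) facing north
t=1 straight(4) ⇒ (2, 5) facing north
t=2 spin(right) ⇒ (2, 5) facing east
no 1-step plan works, so 2 is optimal.

straight(4), spin(right)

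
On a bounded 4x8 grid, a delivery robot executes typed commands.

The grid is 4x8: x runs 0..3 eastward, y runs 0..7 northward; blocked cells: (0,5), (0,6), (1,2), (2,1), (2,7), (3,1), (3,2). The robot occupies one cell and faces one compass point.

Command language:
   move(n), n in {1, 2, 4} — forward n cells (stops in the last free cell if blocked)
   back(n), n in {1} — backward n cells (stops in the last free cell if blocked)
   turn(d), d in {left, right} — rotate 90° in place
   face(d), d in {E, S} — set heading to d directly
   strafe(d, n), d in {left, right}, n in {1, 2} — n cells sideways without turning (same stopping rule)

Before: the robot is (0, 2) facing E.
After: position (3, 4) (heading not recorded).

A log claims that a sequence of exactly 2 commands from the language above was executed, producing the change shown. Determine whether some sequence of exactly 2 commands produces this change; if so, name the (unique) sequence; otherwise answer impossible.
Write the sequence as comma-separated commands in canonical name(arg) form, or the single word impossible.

key: move(4) runs into the grid edge before its full distance
from: (0, 2) facing E
1. strafe(left, 2) → (0, 4) facing E
2. move(4) → (3, 4) facing E
uniquely the one of 144 2-step routes that fits.

strafe(left, 2), move(4)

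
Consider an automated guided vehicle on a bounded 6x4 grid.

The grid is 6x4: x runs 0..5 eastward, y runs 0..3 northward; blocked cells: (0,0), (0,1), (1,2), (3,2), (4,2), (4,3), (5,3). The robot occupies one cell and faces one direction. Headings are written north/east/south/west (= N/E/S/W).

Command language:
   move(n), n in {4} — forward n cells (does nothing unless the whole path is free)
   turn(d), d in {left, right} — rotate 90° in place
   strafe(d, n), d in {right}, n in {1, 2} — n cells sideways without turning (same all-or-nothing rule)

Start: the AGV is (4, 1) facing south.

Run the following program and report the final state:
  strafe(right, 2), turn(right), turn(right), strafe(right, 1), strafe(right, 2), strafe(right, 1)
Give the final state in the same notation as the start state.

start: (4, 1) facing south
1. strafe(right, 2) → (2, 1) facing south
2. turn(right) → (2, 1) facing west
3. turn(right) → (2, 1) facing north
4. strafe(right, 1) → (3, 1) facing north
5. strafe(right, 2) → (5, 1) facing north
6. strafe(right, 1) → (5, 1) facing north

(5, 1) facing north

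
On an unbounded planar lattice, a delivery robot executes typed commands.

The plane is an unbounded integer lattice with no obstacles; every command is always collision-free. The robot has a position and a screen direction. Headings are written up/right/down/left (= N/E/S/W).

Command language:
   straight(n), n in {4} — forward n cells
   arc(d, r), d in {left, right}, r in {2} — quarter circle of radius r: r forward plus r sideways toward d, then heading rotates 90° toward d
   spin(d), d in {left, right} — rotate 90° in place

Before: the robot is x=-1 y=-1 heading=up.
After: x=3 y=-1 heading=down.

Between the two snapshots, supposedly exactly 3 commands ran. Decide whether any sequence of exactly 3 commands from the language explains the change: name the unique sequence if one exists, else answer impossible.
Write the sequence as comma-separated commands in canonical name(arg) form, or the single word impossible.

key: cell and facing (now S) both changed — the 3 commands mix motion and turning
initial: x=-1 y=-1 heading=up
1. spin(right) → x=-1 y=-1 heading=right
2. straight(4) → x=3 y=-1 heading=right
3. spin(right) → x=3 y=-1 heading=down
all 125 alternatives checked — unique.

spin(right), straight(4), spin(right)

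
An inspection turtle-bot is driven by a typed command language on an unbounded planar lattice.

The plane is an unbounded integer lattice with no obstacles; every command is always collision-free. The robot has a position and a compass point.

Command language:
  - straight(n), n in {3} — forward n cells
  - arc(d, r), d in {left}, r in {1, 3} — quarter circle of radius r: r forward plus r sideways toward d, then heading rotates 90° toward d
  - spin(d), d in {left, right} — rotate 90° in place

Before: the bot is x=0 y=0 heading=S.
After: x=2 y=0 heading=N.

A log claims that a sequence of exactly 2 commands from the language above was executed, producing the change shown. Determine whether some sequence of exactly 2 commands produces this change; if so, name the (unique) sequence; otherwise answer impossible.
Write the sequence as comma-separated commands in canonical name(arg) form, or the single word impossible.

arc(left, 1), arc(left, 1)

key: position moved to (2,0) AND the heading swung to N — translation plus rotation needed
initial: x=0 y=0 heading=S
1. arc(left, 1) → x=1 y=-1 heading=E
2. arc(left, 1) → x=2 y=0 heading=N
uniquely the one of 25 2-step routes that fits.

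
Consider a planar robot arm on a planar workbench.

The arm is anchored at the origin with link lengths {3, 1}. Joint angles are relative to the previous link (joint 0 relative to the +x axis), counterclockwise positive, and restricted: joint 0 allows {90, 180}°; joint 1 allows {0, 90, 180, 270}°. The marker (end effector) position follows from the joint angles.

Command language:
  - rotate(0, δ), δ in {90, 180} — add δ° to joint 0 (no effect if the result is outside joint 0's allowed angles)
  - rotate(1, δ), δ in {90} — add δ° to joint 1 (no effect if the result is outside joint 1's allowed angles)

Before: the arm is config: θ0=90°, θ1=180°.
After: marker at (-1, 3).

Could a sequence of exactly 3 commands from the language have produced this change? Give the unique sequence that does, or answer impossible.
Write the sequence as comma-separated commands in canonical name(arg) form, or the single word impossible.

rotate(1, 90), rotate(1, 90), rotate(1, 90)

t0: config: θ0=90°, θ1=180°
t=1 rotate(1, 90) ⇒ config: θ0=90°, θ1=270°
t=2 rotate(1, 90) ⇒ config: θ0=90°, θ1=0°
t=3 rotate(1, 90) ⇒ config: θ0=90°, θ1=90°
uniquely the one of 27 3-step routes that fits.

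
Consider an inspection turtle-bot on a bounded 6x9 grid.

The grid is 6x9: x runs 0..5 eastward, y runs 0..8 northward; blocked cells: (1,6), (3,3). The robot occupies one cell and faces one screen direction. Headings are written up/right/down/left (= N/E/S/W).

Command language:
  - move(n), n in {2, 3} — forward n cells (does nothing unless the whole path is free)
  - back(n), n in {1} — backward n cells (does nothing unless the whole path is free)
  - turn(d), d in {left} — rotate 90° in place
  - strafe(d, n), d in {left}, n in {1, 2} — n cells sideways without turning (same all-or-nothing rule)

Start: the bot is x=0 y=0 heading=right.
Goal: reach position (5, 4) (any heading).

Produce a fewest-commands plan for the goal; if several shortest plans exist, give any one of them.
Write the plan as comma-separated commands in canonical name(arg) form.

t0: x=0 y=0 heading=right
[1] after move(2): x=2 y=0 heading=right
[2] after strafe(left, 2): x=2 y=2 heading=right
[3] after strafe(left, 2): x=2 y=4 heading=right
[4] after move(3): x=5 y=4 heading=right
no 3-step plan works, so 4 is optimal.

move(2), strafe(left, 2), strafe(left, 2), move(3)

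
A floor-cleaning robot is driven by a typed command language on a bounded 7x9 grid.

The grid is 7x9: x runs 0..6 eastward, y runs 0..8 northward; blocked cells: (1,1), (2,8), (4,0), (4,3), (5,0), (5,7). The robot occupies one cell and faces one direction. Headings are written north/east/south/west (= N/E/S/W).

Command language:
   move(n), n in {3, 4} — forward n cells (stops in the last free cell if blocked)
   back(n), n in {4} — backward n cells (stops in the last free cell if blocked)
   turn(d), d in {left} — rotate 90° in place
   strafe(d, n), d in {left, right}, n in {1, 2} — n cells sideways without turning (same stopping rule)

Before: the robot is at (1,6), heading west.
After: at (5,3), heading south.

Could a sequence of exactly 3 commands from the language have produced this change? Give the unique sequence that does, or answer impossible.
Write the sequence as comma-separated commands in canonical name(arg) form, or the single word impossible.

key: position moved to (5,3) AND the heading swung to S — translation plus rotation needed
t0: at (1,6), heading west
t=1 back(4) ⇒ at (5,6), heading west
t=2 turn(left) ⇒ at (5,6), heading south
t=3 move(3) ⇒ at (5,3), heading south
all 512 alternatives checked — unique.

back(4), turn(left), move(3)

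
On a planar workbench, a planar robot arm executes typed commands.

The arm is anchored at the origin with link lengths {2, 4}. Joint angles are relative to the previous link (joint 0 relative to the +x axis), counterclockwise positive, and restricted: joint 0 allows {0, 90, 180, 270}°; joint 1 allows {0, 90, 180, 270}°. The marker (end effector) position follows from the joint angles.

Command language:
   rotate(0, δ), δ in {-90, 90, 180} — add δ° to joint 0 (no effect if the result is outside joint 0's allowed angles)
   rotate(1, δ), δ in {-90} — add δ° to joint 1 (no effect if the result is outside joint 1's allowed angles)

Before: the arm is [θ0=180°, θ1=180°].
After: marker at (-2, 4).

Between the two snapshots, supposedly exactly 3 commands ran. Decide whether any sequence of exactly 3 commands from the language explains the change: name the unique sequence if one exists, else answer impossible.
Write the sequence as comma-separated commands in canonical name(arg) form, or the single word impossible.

t0: [θ0=180°, θ1=180°]
1. rotate(1, -90) → [θ0=180°, θ1=90°]
2. rotate(1, -90) → [θ0=180°, θ1=0°]
3. rotate(1, -90) → [θ0=180°, θ1=270°]
no rival 3-sequence matches.

rotate(1, -90), rotate(1, -90), rotate(1, -90)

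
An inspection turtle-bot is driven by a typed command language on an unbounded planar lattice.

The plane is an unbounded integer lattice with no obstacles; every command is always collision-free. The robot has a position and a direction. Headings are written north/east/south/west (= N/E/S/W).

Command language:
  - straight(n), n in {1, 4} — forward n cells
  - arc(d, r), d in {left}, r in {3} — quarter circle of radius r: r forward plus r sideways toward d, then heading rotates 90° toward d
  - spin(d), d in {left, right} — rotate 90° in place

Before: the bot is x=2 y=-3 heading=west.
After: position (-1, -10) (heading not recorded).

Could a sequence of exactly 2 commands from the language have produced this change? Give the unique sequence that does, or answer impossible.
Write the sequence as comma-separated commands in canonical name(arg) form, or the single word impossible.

key: running straight(4) before arc(left, 3) would end elsewhere — order is forced
begin: x=2 y=-3 heading=west
1. arc(left, 3) → x=-1 y=-6 heading=south
2. straight(4) → x=-1 y=-10 heading=south
no rival 2-sequence matches.

arc(left, 3), straight(4)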